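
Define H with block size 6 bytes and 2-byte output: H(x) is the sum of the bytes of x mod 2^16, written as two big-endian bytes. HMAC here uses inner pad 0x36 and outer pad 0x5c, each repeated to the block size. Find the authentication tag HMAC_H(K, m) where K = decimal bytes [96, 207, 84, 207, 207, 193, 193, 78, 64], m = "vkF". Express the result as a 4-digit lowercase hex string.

0271

Key decimal bytes [96, 207, 84, 207, 207, 193, 193, 78, 64] = 60 cf 54 cf cf c1 c1 4e 40 is 9 bytes > B = 6, so hash it first: H(key) = 05 31, then zero-pad to 6 bytes: K' = 05 31 00 00 00 00.
K' ⊕ ipad = 33 07 36 36 36 36.  K' ⊕ opad = 59 6d 5c 5c 5c 5c.
Inner input = (K'⊕ipad) ∥ m = 33 07 36 36 36 36 ∥ 76 6b 46.
Inner hash: sum = 51+7+54+54+54+54+118+107+70 = 569 → 02 39.
Outer input = (K'⊕opad) ∥ inner = 59 6d 5c 5c 5c 5c ∥ 02 39.
Outer hash (tag): sum = 89+109+92+92+92+92+2+57 = 625 → 02 71.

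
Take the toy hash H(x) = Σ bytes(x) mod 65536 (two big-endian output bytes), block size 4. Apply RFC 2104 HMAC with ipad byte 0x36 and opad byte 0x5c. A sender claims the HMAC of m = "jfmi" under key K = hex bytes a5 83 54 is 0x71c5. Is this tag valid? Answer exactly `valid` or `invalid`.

Key hex bytes a5 83 54 is 3 bytes ≤ B = 4; zero-pad to 4 bytes: K' = a5 83 54 00.
K' ⊕ ipad = 93 b5 62 36; K' ⊕ opad = f9 df 08 5c.
Inner hash: sum = 147+181+98+54+106+102+109+105 = 902 → 03 86.
Outer hash (recomputed tag): sum = 249+223+8+92+3+134 = 709 → 02 c5.
Recomputed tag = 02c5; claimed = 71c5 → mismatch.

invalid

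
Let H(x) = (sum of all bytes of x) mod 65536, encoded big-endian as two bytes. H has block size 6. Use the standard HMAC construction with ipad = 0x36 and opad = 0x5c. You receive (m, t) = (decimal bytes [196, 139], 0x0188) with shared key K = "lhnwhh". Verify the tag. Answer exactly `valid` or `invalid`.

Key "lhnwhh" = 6c 68 6e 77 68 68 is exactly B = 6 bytes: K' = 6c 68 6e 77 68 68.
K' ⊕ ipad = 5a 5e 58 41 5e 5e; K' ⊕ opad = 30 34 32 2b 34 34.
Inner hash: sum = 90+94+88+65+94+94+196+139 = 860 → 03 5c.
Outer hash (recomputed tag): sum = 48+52+50+43+52+52+3+92 = 392 → 01 88.
Recomputed tag = 0188; claimed = 0188 → match.

valid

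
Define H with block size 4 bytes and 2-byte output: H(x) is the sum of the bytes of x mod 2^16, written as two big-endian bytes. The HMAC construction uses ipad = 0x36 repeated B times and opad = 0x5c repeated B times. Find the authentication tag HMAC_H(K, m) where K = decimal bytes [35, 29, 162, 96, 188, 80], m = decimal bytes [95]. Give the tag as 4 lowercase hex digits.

01a0

Key decimal bytes [35, 29, 162, 96, 188, 80] = 23 1d a2 60 bc 50 is 6 bytes > B = 4, so hash it first: H(key) = 02 4e, then zero-pad to 4 bytes: K' = 02 4e 00 00.
K' ⊕ ipad = 34 78 36 36.  K' ⊕ opad = 5e 12 5c 5c.
Inner input = (K'⊕ipad) ∥ m = 34 78 36 36 ∥ 5f.
Inner hash: sum = 52+120+54+54+95 = 375 → 01 77.
Outer input = (K'⊕opad) ∥ inner = 5e 12 5c 5c ∥ 01 77.
Outer hash (tag): sum = 94+18+92+92+1+119 = 416 → 01 a0.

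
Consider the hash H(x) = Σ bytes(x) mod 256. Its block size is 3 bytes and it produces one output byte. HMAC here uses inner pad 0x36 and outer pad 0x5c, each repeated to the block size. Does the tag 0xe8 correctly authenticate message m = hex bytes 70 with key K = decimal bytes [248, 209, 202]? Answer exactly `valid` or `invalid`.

Key decimal bytes [248, 209, 202] = f8 d1 ca is exactly B = 3 bytes: K' = f8 d1 ca.
K' ⊕ ipad = ce e7 fc; K' ⊕ opad = a4 8d 96.
Inner hash: sum = 206+231+252+112 = 801; mod 256 = 33 → 21.
Outer hash (recomputed tag): sum = 164+141+150+33 = 488; mod 256 = 232 → e8.
Recomputed tag = e8; claimed = e8 → match.

valid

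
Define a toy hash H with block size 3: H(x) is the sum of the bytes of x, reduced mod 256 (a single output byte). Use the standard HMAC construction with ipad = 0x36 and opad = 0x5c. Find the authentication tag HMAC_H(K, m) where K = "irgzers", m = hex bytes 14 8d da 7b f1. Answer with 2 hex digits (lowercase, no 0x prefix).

Key "irgzers" = 69 72 67 7a 65 72 73 is 7 bytes > B = 3, so hash it first: H(key) = 06, then zero-pad to 3 bytes: K' = 06 00 00.
K' ⊕ ipad = 30 36 36.  K' ⊕ opad = 5a 5c 5c.
Inner input = (K'⊕ipad) ∥ m = 30 36 36 ∥ 14 8d da 7b f1.
Inner hash: sum = 48+54+54+20+141+218+123+241 = 899; mod 256 = 131 → 83.
Outer input = (K'⊕opad) ∥ inner = 5a 5c 5c ∥ 83.
Outer hash (tag): sum = 90+92+92+131 = 405; mod 256 = 149 → 95.

95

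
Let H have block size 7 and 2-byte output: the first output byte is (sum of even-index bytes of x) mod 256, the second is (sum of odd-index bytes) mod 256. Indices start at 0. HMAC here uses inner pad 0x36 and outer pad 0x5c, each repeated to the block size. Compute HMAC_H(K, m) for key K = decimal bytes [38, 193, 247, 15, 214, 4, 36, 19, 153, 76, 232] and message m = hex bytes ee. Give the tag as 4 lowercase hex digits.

3777

Key decimal bytes [38, 193, 247, 15, 214, 4, 36, 19, 153, 76, 232] = 26 c1 f7 0f d6 04 24 13 99 4c e8 is 11 bytes > B = 7, so hash it first: H(key) = 98 33, then zero-pad to 7 bytes: K' = 98 33 00 00 00 00 00.
K' ⊕ ipad = ae 05 36 36 36 36 36.  K' ⊕ opad = c4 6f 5c 5c 5c 5c 5c.
Inner input = (K'⊕ipad) ∥ m = ae 05 36 36 36 36 36 ∥ ee.
Inner hash: even-index sum = 336 mod 256 = 80; odd-index sum = 351 mod 256 = 95 → 50 5f.
Outer input = (K'⊕opad) ∥ inner = c4 6f 5c 5c 5c 5c 5c ∥ 50 5f.
Outer hash (tag): even-index sum = 567 mod 256 = 55; odd-index sum = 375 mod 256 = 119 → 37 77.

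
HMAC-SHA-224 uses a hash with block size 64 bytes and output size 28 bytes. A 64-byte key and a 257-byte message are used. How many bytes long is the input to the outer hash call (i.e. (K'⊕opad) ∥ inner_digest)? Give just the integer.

Key is 64 ≤ 64 bytes, zero-padded: |K'| = 64.
Outer input = (K'⊕opad) ∥ H(inner) → 64 + 28 = 92 bytes.

92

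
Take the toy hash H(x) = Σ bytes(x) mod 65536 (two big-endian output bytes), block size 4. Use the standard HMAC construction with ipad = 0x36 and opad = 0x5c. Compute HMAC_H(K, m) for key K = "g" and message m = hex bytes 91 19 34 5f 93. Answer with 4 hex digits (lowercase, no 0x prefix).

Key "g" = 67 is 1 byte ≤ B = 4; zero-pad to 4 bytes: K' = 67 00 00 00.
K' ⊕ ipad = 51 36 36 36.  K' ⊕ opad = 3b 5c 5c 5c.
Inner input = (K'⊕ipad) ∥ m = 51 36 36 36 ∥ 91 19 34 5f 93.
Inner hash: sum = 81+54+54+54+145+25+52+95+147 = 707 → 02 c3.
Outer input = (K'⊕opad) ∥ inner = 3b 5c 5c 5c ∥ 02 c3.
Outer hash (tag): sum = 59+92+92+92+2+195 = 532 → 02 14.

0214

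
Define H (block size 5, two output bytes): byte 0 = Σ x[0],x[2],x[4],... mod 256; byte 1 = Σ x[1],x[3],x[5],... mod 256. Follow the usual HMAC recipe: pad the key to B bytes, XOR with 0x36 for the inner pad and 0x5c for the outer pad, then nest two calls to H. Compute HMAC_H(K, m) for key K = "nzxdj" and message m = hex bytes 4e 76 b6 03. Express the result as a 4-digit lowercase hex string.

Key "nzxdj" = 6e 7a 78 64 6a is exactly B = 5 bytes: K' = 6e 7a 78 64 6a.
K' ⊕ ipad = 58 4c 4e 52 5c.  K' ⊕ opad = 32 26 24 38 36.
Inner input = (K'⊕ipad) ∥ m = 58 4c 4e 52 5c ∥ 4e 76 b6 03.
Inner hash: even-index sum = 379 mod 256 = 123; odd-index sum = 418 mod 256 = 162 → 7b a2.
Outer input = (K'⊕opad) ∥ inner = 32 26 24 38 36 ∥ 7b a2.
Outer hash (tag): even-index sum = 302 mod 256 = 46; odd-index sum = 217 mod 256 = 217 → 2e d9.

2ed9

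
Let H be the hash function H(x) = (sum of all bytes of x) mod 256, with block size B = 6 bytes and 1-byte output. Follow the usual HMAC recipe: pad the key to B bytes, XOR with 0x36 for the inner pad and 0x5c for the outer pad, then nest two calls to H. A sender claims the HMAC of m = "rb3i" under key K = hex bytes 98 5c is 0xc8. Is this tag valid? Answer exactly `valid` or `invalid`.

invalid

Key hex bytes 98 5c is 2 bytes ≤ B = 6; zero-pad to 6 bytes: K' = 98 5c 00 00 00 00.
K' ⊕ ipad = ae 6a 36 36 36 36; K' ⊕ opad = c4 00 5c 5c 5c 5c.
Inner hash: sum = 174+106+54+54+54+54+114+98+51+105 = 864; mod 256 = 96 → 60.
Outer hash (recomputed tag): sum = 196+0+92+92+92+92+96 = 660; mod 256 = 148 → 94.
Recomputed tag = 94; claimed = c8 → mismatch.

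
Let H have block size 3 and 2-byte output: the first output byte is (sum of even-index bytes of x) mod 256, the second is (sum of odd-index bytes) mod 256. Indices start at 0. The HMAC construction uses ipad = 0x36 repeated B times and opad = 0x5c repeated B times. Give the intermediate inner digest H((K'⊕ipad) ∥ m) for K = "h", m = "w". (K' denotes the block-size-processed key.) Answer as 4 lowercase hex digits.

Key "h" = 68 is 1 byte ≤ B = 3; zero-pad to 3 bytes: K' = 68 00 00.
K' ⊕ ipad = 5e 36 36.
Inner input = 5e 36 36 ∥ 77.
Inner hash: even-index sum = 148 mod 256 = 148; odd-index sum = 173 mod 256 = 173 → 94 ad.

94ad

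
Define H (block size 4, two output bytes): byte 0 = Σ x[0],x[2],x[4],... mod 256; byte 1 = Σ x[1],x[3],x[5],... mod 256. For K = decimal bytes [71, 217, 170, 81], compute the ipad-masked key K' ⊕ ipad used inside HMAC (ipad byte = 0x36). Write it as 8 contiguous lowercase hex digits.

Key decimal bytes [71, 217, 170, 81] = 47 d9 aa 51 is exactly B = 4 bytes: K' = 47 d9 aa 51.
XOR each byte with 0x36: 47⊕36=71, d9⊕36=ef, aa⊕36=9c, 51⊕36=67.

71ef9c67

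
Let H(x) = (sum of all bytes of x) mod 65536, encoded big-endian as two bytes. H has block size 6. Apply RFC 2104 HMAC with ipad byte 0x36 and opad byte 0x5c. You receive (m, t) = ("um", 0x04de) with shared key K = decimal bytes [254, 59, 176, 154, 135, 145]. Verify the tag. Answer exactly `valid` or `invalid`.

invalid

Key decimal bytes [254, 59, 176, 154, 135, 145] = fe 3b b0 9a 87 91 is exactly B = 6 bytes: K' = fe 3b b0 9a 87 91.
K' ⊕ ipad = c8 0d 86 ac b1 a7; K' ⊕ opad = a2 67 ec c6 db cd.
Inner hash: sum = 200+13+134+172+177+167+117+109 = 1089 → 04 41.
Outer hash (recomputed tag): sum = 162+103+236+198+219+205+4+65 = 1192 → 04 a8.
Recomputed tag = 04a8; claimed = 04de → mismatch.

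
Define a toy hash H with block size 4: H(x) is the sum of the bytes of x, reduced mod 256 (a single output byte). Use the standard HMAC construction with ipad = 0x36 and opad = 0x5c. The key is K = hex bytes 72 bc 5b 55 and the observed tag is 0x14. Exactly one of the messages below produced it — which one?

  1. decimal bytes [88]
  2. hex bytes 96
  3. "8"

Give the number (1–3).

1

Key hex bytes 72 bc 5b 55 is exactly B = 4 bytes: K' = 72 bc 5b 55.
K' ⊕ ipad = 44 8a 6d 63; K' ⊕ opad = 2e e0 07 09.
m1: inner = H(44 8a 6d 63 58) = f6; tag = H(2e e0 07 09 f6) = 14 ← matches
m2: inner = H(44 8a 6d 63 96) = 34; tag = H(2e e0 07 09 34) = 52
m3: inner = H(44 8a 6d 63 38) = d6; tag = H(2e e0 07 09 d6) = f4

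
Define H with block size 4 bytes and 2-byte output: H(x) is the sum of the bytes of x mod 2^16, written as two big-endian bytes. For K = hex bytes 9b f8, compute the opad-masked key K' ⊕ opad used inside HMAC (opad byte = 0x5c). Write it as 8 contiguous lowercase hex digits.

Key hex bytes 9b f8 is 2 bytes ≤ B = 4; zero-pad to 4 bytes: K' = 9b f8 00 00.
XOR each byte with 0x5c: 9b⊕5c=c7, f8⊕5c=a4, 00⊕5c=5c, 00⊕5c=5c.

c7a45c5c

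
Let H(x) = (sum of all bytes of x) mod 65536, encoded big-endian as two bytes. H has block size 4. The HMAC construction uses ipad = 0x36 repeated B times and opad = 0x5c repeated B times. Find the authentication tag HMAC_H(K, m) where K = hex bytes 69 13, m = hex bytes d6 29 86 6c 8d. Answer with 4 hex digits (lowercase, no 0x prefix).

01ad

Key hex bytes 69 13 is 2 bytes ≤ B = 4; zero-pad to 4 bytes: K' = 69 13 00 00.
K' ⊕ ipad = 5f 25 36 36.  K' ⊕ opad = 35 4f 5c 5c.
Inner input = (K'⊕ipad) ∥ m = 5f 25 36 36 ∥ d6 29 86 6c 8d.
Inner hash: sum = 95+37+54+54+214+41+134+108+141 = 878 → 03 6e.
Outer input = (K'⊕opad) ∥ inner = 35 4f 5c 5c ∥ 03 6e.
Outer hash (tag): sum = 53+79+92+92+3+110 = 429 → 01 ad.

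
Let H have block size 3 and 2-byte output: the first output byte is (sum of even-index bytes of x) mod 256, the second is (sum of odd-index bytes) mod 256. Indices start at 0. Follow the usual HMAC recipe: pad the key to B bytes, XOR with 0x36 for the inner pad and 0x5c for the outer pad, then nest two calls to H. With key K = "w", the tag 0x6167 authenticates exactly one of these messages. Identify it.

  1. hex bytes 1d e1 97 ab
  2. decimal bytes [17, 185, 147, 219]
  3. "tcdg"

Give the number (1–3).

Key "w" = 77 is 1 byte ≤ B = 3; zero-pad to 3 bytes: K' = 77 00 00.
K' ⊕ ipad = 41 36 36; K' ⊕ opad = 2b 5c 5c.
m1: inner = H(41 36 36 1d e1 97 ab) = 03 ea; tag = H(2b 5c 5c 03 ea) = 715f
m2: inner = H(41 36 36 11 b9 93 db) = 0b da; tag = H(2b 5c 5c 0b da) = 6167 ← matches
m3: inner = H(41 36 36 74 63 64 67) = 41 0e; tag = H(2b 5c 5c 41 0e) = 959d

2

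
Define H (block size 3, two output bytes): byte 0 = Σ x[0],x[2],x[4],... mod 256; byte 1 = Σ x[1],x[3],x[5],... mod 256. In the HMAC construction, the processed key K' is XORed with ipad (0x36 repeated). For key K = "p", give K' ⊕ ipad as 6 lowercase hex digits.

463636

Key "p" = 70 is 1 byte ≤ B = 3; zero-pad to 3 bytes: K' = 70 00 00.
XOR each byte with 0x36: 70⊕36=46, 00⊕36=36, 00⊕36=36.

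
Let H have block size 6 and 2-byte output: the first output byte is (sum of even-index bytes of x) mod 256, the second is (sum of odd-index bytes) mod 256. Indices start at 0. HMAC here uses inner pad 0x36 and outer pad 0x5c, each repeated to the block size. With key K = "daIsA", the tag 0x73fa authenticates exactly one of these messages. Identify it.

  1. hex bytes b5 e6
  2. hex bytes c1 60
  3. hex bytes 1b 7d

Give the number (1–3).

Key "daIsA" = 64 61 49 73 41 is 5 bytes ≤ B = 6; zero-pad to 6 bytes: K' = 64 61 49 73 41 00.
K' ⊕ ipad = 52 57 7f 45 77 36; K' ⊕ opad = 38 3d 15 2f 1d 5c.
m1: inner = H(52 57 7f 45 77 36 b5 e6) = fd b8; tag = H(38 3d 15 2f 1d 5c fd b8) = 6780
m2: inner = H(52 57 7f 45 77 36 c1 60) = 09 32; tag = H(38 3d 15 2f 1d 5c 09 32) = 73fa ← matches
m3: inner = H(52 57 7f 45 77 36 1b 7d) = 63 4f; tag = H(38 3d 15 2f 1d 5c 63 4f) = cd17

2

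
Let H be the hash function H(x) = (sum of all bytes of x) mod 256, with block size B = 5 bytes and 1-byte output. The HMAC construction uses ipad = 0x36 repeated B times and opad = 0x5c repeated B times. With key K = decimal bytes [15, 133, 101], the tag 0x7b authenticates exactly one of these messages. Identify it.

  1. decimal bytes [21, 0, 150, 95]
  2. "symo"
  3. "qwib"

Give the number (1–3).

Key decimal bytes [15, 133, 101] = 0f 85 65 is 3 bytes ≤ B = 5; zero-pad to 5 bytes: K' = 0f 85 65 00 00.
K' ⊕ ipad = 39 b3 53 36 36; K' ⊕ opad = 53 d9 39 5c 5c.
m1: inner = H(39 b3 53 36 36 15 00 96 5f) = b5; tag = H(53 d9 39 5c 5c b5) = d2
m2: inner = H(39 b3 53 36 36 73 79 6d 6f) = 73; tag = H(53 d9 39 5c 5c 73) = 90
m3: inner = H(39 b3 53 36 36 71 77 69 62) = 5e; tag = H(53 d9 39 5c 5c 5e) = 7b ← matches

3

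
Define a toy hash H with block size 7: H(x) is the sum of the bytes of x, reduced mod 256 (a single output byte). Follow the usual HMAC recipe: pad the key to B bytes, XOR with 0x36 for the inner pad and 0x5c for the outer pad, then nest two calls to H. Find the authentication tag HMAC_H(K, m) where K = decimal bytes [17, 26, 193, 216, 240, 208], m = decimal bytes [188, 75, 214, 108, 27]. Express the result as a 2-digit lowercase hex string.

c6

Key decimal bytes [17, 26, 193, 216, 240, 208] = 11 1a c1 d8 f0 d0 is 6 bytes ≤ B = 7; zero-pad to 7 bytes: K' = 11 1a c1 d8 f0 d0 00.
K' ⊕ ipad = 27 2c f7 ee c6 e6 36.  K' ⊕ opad = 4d 46 9d 84 ac 8c 5c.
Inner input = (K'⊕ipad) ∥ m = 27 2c f7 ee c6 e6 36 ∥ bc 4b d6 6c 1b.
Inner hash: sum = 39+44+247+238+198+230+54+188+75+214+108+27 = 1662; mod 256 = 126 → 7e.
Outer input = (K'⊕opad) ∥ inner = 4d 46 9d 84 ac 8c 5c ∥ 7e.
Outer hash (tag): sum = 77+70+157+132+172+140+92+126 = 966; mod 256 = 198 → c6.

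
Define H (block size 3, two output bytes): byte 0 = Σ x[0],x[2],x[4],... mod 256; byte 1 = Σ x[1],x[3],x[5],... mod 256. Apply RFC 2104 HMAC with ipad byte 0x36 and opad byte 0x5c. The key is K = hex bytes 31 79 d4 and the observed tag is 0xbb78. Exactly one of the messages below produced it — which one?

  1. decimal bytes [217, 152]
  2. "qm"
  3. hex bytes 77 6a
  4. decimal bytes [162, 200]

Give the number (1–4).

Key hex bytes 31 79 d4 is exactly B = 3 bytes: K' = 31 79 d4.
K' ⊕ ipad = 07 4f e2; K' ⊕ opad = 6d 25 88.
m1: inner = H(07 4f e2 d9 98) = 81 28; tag = H(6d 25 88 81 28) = 1da6
m2: inner = H(07 4f e2 71 6d) = 56 c0; tag = H(6d 25 88 56 c0) = b57b
m3: inner = H(07 4f e2 77 6a) = 53 c6; tag = H(6d 25 88 53 c6) = bb78 ← matches
m4: inner = H(07 4f e2 a2 c8) = b1 f1; tag = H(6d 25 88 b1 f1) = e6d6

3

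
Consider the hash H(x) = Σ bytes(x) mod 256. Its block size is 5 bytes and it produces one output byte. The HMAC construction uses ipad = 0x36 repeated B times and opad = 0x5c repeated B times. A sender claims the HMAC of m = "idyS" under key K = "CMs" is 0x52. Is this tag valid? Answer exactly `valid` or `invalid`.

invalid

Key "CMs" = 43 4d 73 is 3 bytes ≤ B = 5; zero-pad to 5 bytes: K' = 43 4d 73 00 00.
K' ⊕ ipad = 75 7b 45 36 36; K' ⊕ opad = 1f 11 2f 5c 5c.
Inner hash: sum = 117+123+69+54+54+105+100+121+83 = 826; mod 256 = 58 → 3a.
Outer hash (recomputed tag): sum = 31+17+47+92+92+58 = 337; mod 256 = 81 → 51.
Recomputed tag = 51; claimed = 52 → mismatch.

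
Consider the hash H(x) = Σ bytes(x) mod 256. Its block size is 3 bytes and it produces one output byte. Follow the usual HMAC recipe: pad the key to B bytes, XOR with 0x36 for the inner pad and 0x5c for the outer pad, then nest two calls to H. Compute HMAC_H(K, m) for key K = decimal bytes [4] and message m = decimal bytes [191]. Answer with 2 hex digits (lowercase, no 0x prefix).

6d

Key decimal bytes [4] = 04 is 1 byte ≤ B = 3; zero-pad to 3 bytes: K' = 04 00 00.
K' ⊕ ipad = 32 36 36.  K' ⊕ opad = 58 5c 5c.
Inner input = (K'⊕ipad) ∥ m = 32 36 36 ∥ bf.
Inner hash: sum = 50+54+54+191 = 349; mod 256 = 93 → 5d.
Outer input = (K'⊕opad) ∥ inner = 58 5c 5c ∥ 5d.
Outer hash (tag): sum = 88+92+92+93 = 365; mod 256 = 109 → 6d.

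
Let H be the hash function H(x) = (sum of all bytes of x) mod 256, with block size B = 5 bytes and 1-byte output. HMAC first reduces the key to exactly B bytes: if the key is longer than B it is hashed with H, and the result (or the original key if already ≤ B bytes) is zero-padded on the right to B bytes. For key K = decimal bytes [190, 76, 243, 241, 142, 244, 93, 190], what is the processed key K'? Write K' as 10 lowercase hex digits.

8b00000000

|K| = 8 > B = 5, so first hash the key.
H(K): sum = 190+76+243+241+142+244+93+190 = 1419; mod 256 = 139 → 8b.
Zero-pad H(K) = 8b to 5 bytes: K' = 8b 00 00 00 00.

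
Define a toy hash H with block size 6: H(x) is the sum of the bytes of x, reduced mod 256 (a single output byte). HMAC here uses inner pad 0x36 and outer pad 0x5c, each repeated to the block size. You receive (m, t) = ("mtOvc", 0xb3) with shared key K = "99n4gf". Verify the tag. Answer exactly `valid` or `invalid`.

invalid

Key "99n4gf" = 39 39 6e 34 67 66 is exactly B = 6 bytes: K' = 39 39 6e 34 67 66.
K' ⊕ ipad = 0f 0f 58 02 51 50; K' ⊕ opad = 65 65 32 68 3b 3a.
Inner hash: sum = 15+15+88+2+81+80+109+116+79+118+99 = 802; mod 256 = 34 → 22.
Outer hash (recomputed tag): sum = 101+101+50+104+59+58+34 = 507; mod 256 = 251 → fb.
Recomputed tag = fb; claimed = b3 → mismatch.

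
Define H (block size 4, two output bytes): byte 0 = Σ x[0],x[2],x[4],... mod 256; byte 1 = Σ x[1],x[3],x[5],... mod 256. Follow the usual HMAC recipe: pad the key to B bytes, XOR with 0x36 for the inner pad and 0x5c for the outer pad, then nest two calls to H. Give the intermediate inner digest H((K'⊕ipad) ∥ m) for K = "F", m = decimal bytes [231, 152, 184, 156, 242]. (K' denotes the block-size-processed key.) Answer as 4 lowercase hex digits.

Key "F" = 46 is 1 byte ≤ B = 4; zero-pad to 4 bytes: K' = 46 00 00 00.
K' ⊕ ipad = 70 36 36 36.
Inner input = 70 36 36 36 ∥ e7 98 b8 9c f2.
Inner hash: even-index sum = 823 mod 256 = 55; odd-index sum = 416 mod 256 = 160 → 37 a0.

37a0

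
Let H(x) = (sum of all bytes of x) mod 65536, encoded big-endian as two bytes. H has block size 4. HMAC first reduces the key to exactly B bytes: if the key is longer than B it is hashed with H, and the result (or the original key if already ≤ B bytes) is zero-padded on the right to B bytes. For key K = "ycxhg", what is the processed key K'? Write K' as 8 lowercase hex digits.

|K| = 5 > B = 4, so first hash the key.
H(K): sum = 121+99+120+104+103 = 547 → 02 23.
Zero-pad H(K) = 02 23 to 4 bytes: K' = 02 23 00 00.

02230000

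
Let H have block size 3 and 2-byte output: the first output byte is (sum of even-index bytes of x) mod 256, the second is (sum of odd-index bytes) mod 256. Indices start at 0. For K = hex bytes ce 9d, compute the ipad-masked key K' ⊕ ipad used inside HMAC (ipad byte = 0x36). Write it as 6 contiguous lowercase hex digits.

f8ab36

Key hex bytes ce 9d is 2 bytes ≤ B = 3; zero-pad to 3 bytes: K' = ce 9d 00.
XOR each byte with 0x36: ce⊕36=f8, 9d⊕36=ab, 00⊕36=36.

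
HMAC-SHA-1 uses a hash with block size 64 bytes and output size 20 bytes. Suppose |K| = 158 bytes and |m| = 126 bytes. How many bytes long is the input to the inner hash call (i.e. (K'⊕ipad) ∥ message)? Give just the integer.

190

Key is 158 > 64 bytes, so it is hashed to 20 bytes then zero-padded to 64: |K'| = 64.
Inner input = (K'⊕ipad) ∥ m → 64 + 126 = 190 bytes.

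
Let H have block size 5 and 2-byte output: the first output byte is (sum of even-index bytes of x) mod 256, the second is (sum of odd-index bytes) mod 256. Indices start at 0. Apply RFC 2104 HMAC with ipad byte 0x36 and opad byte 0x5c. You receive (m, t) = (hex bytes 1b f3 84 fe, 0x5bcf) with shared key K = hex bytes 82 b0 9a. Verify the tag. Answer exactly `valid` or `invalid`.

valid

Key hex bytes 82 b0 9a is 3 bytes ≤ B = 5; zero-pad to 5 bytes: K' = 82 b0 9a 00 00.
K' ⊕ ipad = b4 86 ac 36 36; K' ⊕ opad = de ec c6 5c 5c.
Inner hash: even-index sum = 903 mod 256 = 135; odd-index sum = 347 mod 256 = 91 → 87 5b.
Outer hash (recomputed tag): even-index sum = 603 mod 256 = 91; odd-index sum = 463 mod 256 = 207 → 5b cf.
Recomputed tag = 5bcf; claimed = 5bcf → match.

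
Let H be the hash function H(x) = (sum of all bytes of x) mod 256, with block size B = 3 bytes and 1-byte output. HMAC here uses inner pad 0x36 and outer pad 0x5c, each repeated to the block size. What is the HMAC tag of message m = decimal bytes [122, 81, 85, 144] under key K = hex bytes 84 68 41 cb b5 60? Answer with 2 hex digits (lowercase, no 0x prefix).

Key hex bytes 84 68 41 cb b5 60 is 6 bytes > B = 3, so hash it first: H(key) = 0d, then zero-pad to 3 bytes: K' = 0d 00 00.
K' ⊕ ipad = 3b 36 36.  K' ⊕ opad = 51 5c 5c.
Inner input = (K'⊕ipad) ∥ m = 3b 36 36 ∥ 7a 51 55 90.
Inner hash: sum = 59+54+54+122+81+85+144 = 599; mod 256 = 87 → 57.
Outer input = (K'⊕opad) ∥ inner = 51 5c 5c ∥ 57.
Outer hash (tag): sum = 81+92+92+87 = 352; mod 256 = 96 → 60.

60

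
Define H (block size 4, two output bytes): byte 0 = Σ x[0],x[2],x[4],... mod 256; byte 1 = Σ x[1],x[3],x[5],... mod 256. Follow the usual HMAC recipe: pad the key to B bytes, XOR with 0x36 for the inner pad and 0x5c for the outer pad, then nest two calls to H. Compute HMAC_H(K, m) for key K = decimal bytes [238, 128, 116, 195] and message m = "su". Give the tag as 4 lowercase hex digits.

679b

Key decimal bytes [238, 128, 116, 195] = ee 80 74 c3 is exactly B = 4 bytes: K' = ee 80 74 c3.
K' ⊕ ipad = d8 b6 42 f5.  K' ⊕ opad = b2 dc 28 9f.
Inner input = (K'⊕ipad) ∥ m = d8 b6 42 f5 ∥ 73 75.
Inner hash: even-index sum = 397 mod 256 = 141; odd-index sum = 544 mod 256 = 32 → 8d 20.
Outer input = (K'⊕opad) ∥ inner = b2 dc 28 9f ∥ 8d 20.
Outer hash (tag): even-index sum = 359 mod 256 = 103; odd-index sum = 411 mod 256 = 155 → 67 9b.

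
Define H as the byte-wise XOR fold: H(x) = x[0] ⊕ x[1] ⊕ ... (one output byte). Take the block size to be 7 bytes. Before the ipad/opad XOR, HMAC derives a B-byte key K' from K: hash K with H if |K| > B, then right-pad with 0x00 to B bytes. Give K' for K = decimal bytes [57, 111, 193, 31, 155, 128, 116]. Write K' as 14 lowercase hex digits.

Key decimal bytes [57, 111, 193, 31, 155, 128, 116] = 39 6f c1 1f 9b 80 74 is exactly B = 7 bytes: K' = 39 6f c1 1f 9b 80 74.

396fc11f9b8074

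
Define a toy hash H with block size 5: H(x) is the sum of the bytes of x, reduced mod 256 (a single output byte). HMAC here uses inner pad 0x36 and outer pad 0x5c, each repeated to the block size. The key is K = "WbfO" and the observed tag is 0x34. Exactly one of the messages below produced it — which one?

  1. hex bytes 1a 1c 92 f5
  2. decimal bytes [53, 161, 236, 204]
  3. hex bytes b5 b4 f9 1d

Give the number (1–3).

Key "WbfO" = 57 62 66 4f is 4 bytes ≤ B = 5; zero-pad to 5 bytes: K' = 57 62 66 4f 00.
K' ⊕ ipad = 61 54 50 79 36; K' ⊕ opad = 0b 3e 3a 13 5c.
m1: inner = H(61 54 50 79 36 1a 1c 92 f5) = 71; tag = H(0b 3e 3a 13 5c 71) = 63
m2: inner = H(61 54 50 79 36 35 a1 ec cc) = 42; tag = H(0b 3e 3a 13 5c 42) = 34 ← matches
m3: inner = H(61 54 50 79 36 b5 b4 f9 1d) = 33; tag = H(0b 3e 3a 13 5c 33) = 25

2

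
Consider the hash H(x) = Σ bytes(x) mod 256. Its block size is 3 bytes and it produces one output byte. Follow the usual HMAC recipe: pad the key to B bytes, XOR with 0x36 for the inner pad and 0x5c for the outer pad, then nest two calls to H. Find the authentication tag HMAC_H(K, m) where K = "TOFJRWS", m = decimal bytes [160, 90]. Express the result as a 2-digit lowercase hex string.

Key "TOFJRWS" = 54 4f 46 4a 52 57 53 is 7 bytes > B = 3, so hash it first: H(key) = 2f, then zero-pad to 3 bytes: K' = 2f 00 00.
K' ⊕ ipad = 19 36 36.  K' ⊕ opad = 73 5c 5c.
Inner input = (K'⊕ipad) ∥ m = 19 36 36 ∥ a0 5a.
Inner hash: sum = 25+54+54+160+90 = 383; mod 256 = 127 → 7f.
Outer input = (K'⊕opad) ∥ inner = 73 5c 5c ∥ 7f.
Outer hash (tag): sum = 115+92+92+127 = 426; mod 256 = 170 → aa.

aa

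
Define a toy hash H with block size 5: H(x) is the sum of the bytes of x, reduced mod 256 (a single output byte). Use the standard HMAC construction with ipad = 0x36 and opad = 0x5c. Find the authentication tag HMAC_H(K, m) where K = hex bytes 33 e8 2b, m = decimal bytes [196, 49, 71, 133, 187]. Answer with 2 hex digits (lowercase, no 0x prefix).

3a

Key hex bytes 33 e8 2b is 3 bytes ≤ B = 5; zero-pad to 5 bytes: K' = 33 e8 2b 00 00.
K' ⊕ ipad = 05 de 1d 36 36.  K' ⊕ opad = 6f b4 77 5c 5c.
Inner input = (K'⊕ipad) ∥ m = 05 de 1d 36 36 ∥ c4 31 47 85 bb.
Inner hash: sum = 5+222+29+54+54+196+49+71+133+187 = 1000; mod 256 = 232 → e8.
Outer input = (K'⊕opad) ∥ inner = 6f b4 77 5c 5c ∥ e8.
Outer hash (tag): sum = 111+180+119+92+92+232 = 826; mod 256 = 58 → 3a.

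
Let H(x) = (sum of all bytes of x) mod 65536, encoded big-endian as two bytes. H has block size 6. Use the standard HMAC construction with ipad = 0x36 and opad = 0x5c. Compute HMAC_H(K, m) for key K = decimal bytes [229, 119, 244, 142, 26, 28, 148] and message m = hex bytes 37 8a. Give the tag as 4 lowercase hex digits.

0331

Key decimal bytes [229, 119, 244, 142, 26, 28, 148] = e5 77 f4 8e 1a 1c 94 is 7 bytes > B = 6, so hash it first: H(key) = 03 a8, then zero-pad to 6 bytes: K' = 03 a8 00 00 00 00.
K' ⊕ ipad = 35 9e 36 36 36 36.  K' ⊕ opad = 5f f4 5c 5c 5c 5c.
Inner input = (K'⊕ipad) ∥ m = 35 9e 36 36 36 36 ∥ 37 8a.
Inner hash: sum = 53+158+54+54+54+54+55+138 = 620 → 02 6c.
Outer input = (K'⊕opad) ∥ inner = 5f f4 5c 5c 5c 5c ∥ 02 6c.
Outer hash (tag): sum = 95+244+92+92+92+92+2+108 = 817 → 03 31.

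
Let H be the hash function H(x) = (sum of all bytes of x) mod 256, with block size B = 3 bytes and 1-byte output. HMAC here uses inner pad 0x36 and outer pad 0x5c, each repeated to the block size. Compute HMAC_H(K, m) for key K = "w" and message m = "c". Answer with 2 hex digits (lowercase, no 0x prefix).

Key "w" = 77 is 1 byte ≤ B = 3; zero-pad to 3 bytes: K' = 77 00 00.
K' ⊕ ipad = 41 36 36.  K' ⊕ opad = 2b 5c 5c.
Inner input = (K'⊕ipad) ∥ m = 41 36 36 ∥ 63.
Inner hash: sum = 65+54+54+99 = 272; mod 256 = 16 → 10.
Outer input = (K'⊕opad) ∥ inner = 2b 5c 5c ∥ 10.
Outer hash (tag): sum = 43+92+92+16 = 243 → f3.

f3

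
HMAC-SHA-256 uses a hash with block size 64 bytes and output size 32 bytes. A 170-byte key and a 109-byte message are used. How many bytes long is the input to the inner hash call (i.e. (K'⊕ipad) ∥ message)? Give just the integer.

173

Key is 170 > 64 bytes, so it is hashed to 32 bytes then zero-padded to 64: |K'| = 64.
Inner input = (K'⊕ipad) ∥ m → 64 + 109 = 173 bytes.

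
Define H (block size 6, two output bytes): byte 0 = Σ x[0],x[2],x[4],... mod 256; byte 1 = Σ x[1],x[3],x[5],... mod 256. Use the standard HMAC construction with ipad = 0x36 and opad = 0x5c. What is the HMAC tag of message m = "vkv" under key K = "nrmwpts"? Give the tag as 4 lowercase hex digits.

7afb

Key "nrmwpts" = 6e 72 6d 77 70 74 73 is 7 bytes > B = 6, so hash it first: H(key) = be 5d, then zero-pad to 6 bytes: K' = be 5d 00 00 00 00.
K' ⊕ ipad = 88 6b 36 36 36 36.  K' ⊕ opad = e2 01 5c 5c 5c 5c.
Inner input = (K'⊕ipad) ∥ m = 88 6b 36 36 36 36 ∥ 76 6b 76.
Inner hash: even-index sum = 480 mod 256 = 224; odd-index sum = 322 mod 256 = 66 → e0 42.
Outer input = (K'⊕opad) ∥ inner = e2 01 5c 5c 5c 5c ∥ e0 42.
Outer hash (tag): even-index sum = 634 mod 256 = 122; odd-index sum = 251 mod 256 = 251 → 7a fb.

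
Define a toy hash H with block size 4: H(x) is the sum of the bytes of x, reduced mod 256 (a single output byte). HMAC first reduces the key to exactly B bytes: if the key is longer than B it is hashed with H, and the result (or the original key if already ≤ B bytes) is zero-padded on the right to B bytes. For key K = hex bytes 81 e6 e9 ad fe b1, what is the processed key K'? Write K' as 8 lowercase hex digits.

|K| = 6 > B = 4, so first hash the key.
H(K): sum = 129+230+233+173+254+177 = 1196; mod 256 = 172 → ac.
Zero-pad H(K) = ac to 4 bytes: K' = ac 00 00 00.

ac000000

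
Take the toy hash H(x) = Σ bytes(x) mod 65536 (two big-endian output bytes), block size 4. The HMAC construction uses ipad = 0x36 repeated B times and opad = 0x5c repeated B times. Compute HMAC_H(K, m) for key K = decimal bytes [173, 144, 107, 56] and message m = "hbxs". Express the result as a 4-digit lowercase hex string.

02bc

Key decimal bytes [173, 144, 107, 56] = ad 90 6b 38 is exactly B = 4 bytes: K' = ad 90 6b 38.
K' ⊕ ipad = 9b a6 5d 0e.  K' ⊕ opad = f1 cc 37 64.
Inner input = (K'⊕ipad) ∥ m = 9b a6 5d 0e ∥ 68 62 78 73.
Inner hash: sum = 155+166+93+14+104+98+120+115 = 865 → 03 61.
Outer input = (K'⊕opad) ∥ inner = f1 cc 37 64 ∥ 03 61.
Outer hash (tag): sum = 241+204+55+100+3+97 = 700 → 02 bc.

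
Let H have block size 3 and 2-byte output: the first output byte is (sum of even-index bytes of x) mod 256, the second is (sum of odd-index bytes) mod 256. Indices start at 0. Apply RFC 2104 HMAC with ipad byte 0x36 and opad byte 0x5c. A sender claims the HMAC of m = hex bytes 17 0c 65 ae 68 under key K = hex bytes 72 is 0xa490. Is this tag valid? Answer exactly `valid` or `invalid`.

valid

Key hex bytes 72 is 1 byte ≤ B = 3; zero-pad to 3 bytes: K' = 72 00 00.
K' ⊕ ipad = 44 36 36; K' ⊕ opad = 2e 5c 5c.
Inner hash: even-index sum = 308 mod 256 = 52; odd-index sum = 282 mod 256 = 26 → 34 1a.
Outer hash (recomputed tag): even-index sum = 164 mod 256 = 164; odd-index sum = 144 mod 256 = 144 → a4 90.
Recomputed tag = a490; claimed = a490 → match.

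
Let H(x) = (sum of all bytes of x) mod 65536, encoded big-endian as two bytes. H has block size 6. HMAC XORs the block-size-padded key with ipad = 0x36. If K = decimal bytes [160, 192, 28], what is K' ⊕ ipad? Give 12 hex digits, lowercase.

Key decimal bytes [160, 192, 28] = a0 c0 1c is 3 bytes ≤ B = 6; zero-pad to 6 bytes: K' = a0 c0 1c 00 00 00.
XOR each byte with 0x36: a0⊕36=96, c0⊕36=f6, 1c⊕36=2a, 00⊕36=36, 00⊕36=36, 00⊕36=36.

96f62a363636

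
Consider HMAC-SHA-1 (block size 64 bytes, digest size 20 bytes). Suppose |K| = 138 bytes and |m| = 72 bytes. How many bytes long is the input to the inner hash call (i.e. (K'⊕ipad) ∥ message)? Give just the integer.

Key is 138 > 64 bytes, so it is hashed to 20 bytes then zero-padded to 64: |K'| = 64.
Inner input = (K'⊕ipad) ∥ m → 64 + 72 = 136 bytes.

136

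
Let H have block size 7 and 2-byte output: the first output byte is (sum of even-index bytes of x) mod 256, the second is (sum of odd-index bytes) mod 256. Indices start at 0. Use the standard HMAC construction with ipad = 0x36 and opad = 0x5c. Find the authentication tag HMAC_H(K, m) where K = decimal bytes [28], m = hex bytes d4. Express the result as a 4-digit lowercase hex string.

cae0

Key decimal bytes [28] = 1c is 1 byte ≤ B = 7; zero-pad to 7 bytes: K' = 1c 00 00 00 00 00 00.
K' ⊕ ipad = 2a 36 36 36 36 36 36.  K' ⊕ opad = 40 5c 5c 5c 5c 5c 5c.
Inner input = (K'⊕ipad) ∥ m = 2a 36 36 36 36 36 36 ∥ d4.
Inner hash: even-index sum = 204 mod 256 = 204; odd-index sum = 374 mod 256 = 118 → cc 76.
Outer input = (K'⊕opad) ∥ inner = 40 5c 5c 5c 5c 5c 5c ∥ cc 76.
Outer hash (tag): even-index sum = 458 mod 256 = 202; odd-index sum = 480 mod 256 = 224 → ca e0.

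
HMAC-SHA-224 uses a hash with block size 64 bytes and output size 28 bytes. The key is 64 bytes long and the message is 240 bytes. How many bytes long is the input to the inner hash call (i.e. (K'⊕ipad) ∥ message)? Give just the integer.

Key is 64 ≤ 64 bytes, zero-padded: |K'| = 64.
Inner input = (K'⊕ipad) ∥ m → 64 + 240 = 304 bytes.

304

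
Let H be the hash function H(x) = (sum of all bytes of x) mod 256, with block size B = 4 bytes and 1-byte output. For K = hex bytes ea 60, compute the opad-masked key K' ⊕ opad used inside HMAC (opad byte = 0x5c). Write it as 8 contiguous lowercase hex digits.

b63c5c5c

Key hex bytes ea 60 is 2 bytes ≤ B = 4; zero-pad to 4 bytes: K' = ea 60 00 00.
XOR each byte with 0x5c: ea⊕5c=b6, 60⊕5c=3c, 00⊕5c=5c, 00⊕5c=5c.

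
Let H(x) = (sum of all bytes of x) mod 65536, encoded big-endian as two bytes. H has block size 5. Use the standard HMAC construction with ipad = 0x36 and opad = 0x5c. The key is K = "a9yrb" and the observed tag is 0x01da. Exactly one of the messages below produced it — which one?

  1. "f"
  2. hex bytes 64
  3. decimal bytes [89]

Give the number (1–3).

3

Key "a9yrb" = 61 39 79 72 62 is exactly B = 5 bytes: K' = 61 39 79 72 62.
K' ⊕ ipad = 57 0f 4f 44 54; K' ⊕ opad = 3d 65 25 2e 3e.
m1: inner = H(57 0f 4f 44 54 66) = 01 b3; tag = H(3d 65 25 2e 3e 01 b3) = 01e7
m2: inner = H(57 0f 4f 44 54 64) = 01 b1; tag = H(3d 65 25 2e 3e 01 b1) = 01e5
m3: inner = H(57 0f 4f 44 54 59) = 01 a6; tag = H(3d 65 25 2e 3e 01 a6) = 01da ← matches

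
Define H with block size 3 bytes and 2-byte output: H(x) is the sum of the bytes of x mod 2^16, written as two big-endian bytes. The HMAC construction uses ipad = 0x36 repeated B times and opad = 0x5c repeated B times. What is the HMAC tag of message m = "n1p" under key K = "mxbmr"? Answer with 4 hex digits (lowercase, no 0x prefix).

Key "mxbmr" = 6d 78 62 6d 72 is 5 bytes > B = 3, so hash it first: H(key) = 02 26, then zero-pad to 3 bytes: K' = 02 26 00.
K' ⊕ ipad = 34 10 36.  K' ⊕ opad = 5e 7a 5c.
Inner input = (K'⊕ipad) ∥ m = 34 10 36 ∥ 6e 31 70.
Inner hash: sum = 52+16+54+110+49+112 = 393 → 01 89.
Outer input = (K'⊕opad) ∥ inner = 5e 7a 5c ∥ 01 89.
Outer hash (tag): sum = 94+122+92+1+137 = 446 → 01 be.

01be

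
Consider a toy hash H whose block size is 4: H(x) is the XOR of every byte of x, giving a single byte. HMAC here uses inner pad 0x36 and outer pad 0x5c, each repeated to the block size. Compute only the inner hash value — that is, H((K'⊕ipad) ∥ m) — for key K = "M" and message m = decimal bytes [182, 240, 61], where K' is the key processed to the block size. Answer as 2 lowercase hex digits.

36

Key "M" = 4d is 1 byte ≤ B = 4; zero-pad to 4 bytes: K' = 4d 00 00 00.
K' ⊕ ipad = 7b 36 36 36.
Inner input = 7b 36 36 36 ∥ b6 f0 3d.
Inner hash: XOR 7b⊕36⊕36⊕36⊕b6⊕f0⊕3d = 36.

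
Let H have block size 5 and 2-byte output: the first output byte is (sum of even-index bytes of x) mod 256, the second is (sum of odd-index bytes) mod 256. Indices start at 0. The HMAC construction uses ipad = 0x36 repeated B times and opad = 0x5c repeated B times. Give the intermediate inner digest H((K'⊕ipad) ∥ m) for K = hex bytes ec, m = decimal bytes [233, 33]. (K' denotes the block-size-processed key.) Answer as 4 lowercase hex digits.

6755

Key hex bytes ec is 1 byte ≤ B = 5; zero-pad to 5 bytes: K' = ec 00 00 00 00.
K' ⊕ ipad = da 36 36 36 36.
Inner input = da 36 36 36 36 ∥ e9 21.
Inner hash: even-index sum = 359 mod 256 = 103; odd-index sum = 341 mod 256 = 85 → 67 55.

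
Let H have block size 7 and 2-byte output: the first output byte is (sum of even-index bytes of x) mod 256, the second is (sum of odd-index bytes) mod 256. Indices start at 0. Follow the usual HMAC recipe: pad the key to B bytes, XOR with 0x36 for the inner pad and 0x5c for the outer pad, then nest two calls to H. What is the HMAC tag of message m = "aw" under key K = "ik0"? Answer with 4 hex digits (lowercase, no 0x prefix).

8337

Key "ik0" = 69 6b 30 is 3 bytes ≤ B = 7; zero-pad to 7 bytes: K' = 69 6b 30 00 00 00 00.
K' ⊕ ipad = 5f 5d 06 36 36 36 36.  K' ⊕ opad = 35 37 6c 5c 5c 5c 5c.
Inner input = (K'⊕ipad) ∥ m = 5f 5d 06 36 36 36 36 ∥ 61 77.
Inner hash: even-index sum = 328 mod 256 = 72; odd-index sum = 298 mod 256 = 42 → 48 2a.
Outer input = (K'⊕opad) ∥ inner = 35 37 6c 5c 5c 5c 5c ∥ 48 2a.
Outer hash (tag): even-index sum = 387 mod 256 = 131; odd-index sum = 311 mod 256 = 55 → 83 37.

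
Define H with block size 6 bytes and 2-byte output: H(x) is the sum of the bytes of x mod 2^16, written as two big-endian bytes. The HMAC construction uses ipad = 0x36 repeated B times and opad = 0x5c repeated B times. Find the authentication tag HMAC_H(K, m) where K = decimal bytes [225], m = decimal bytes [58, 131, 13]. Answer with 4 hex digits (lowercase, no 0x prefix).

Key decimal bytes [225] = e1 is 1 byte ≤ B = 6; zero-pad to 6 bytes: K' = e1 00 00 00 00 00.
K' ⊕ ipad = d7 36 36 36 36 36.  K' ⊕ opad = bd 5c 5c 5c 5c 5c.
Inner input = (K'⊕ipad) ∥ m = d7 36 36 36 36 36 ∥ 3a 83 0d.
Inner hash: sum = 215+54+54+54+54+54+58+131+13 = 687 → 02 af.
Outer input = (K'⊕opad) ∥ inner = bd 5c 5c 5c 5c 5c ∥ 02 af.
Outer hash (tag): sum = 189+92+92+92+92+92+2+175 = 826 → 03 3a.

033a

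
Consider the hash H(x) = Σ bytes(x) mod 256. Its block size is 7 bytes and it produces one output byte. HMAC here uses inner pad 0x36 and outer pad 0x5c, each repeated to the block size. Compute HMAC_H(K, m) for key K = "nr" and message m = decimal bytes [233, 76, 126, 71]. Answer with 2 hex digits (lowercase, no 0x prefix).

Key "nr" = 6e 72 is 2 bytes ≤ B = 7; zero-pad to 7 bytes: K' = 6e 72 00 00 00 00 00.
K' ⊕ ipad = 58 44 36 36 36 36 36.  K' ⊕ opad = 32 2e 5c 5c 5c 5c 5c.
Inner input = (K'⊕ipad) ∥ m = 58 44 36 36 36 36 36 ∥ e9 4c 7e 47.
Inner hash: sum = 88+68+54+54+54+54+54+233+76+126+71 = 932; mod 256 = 164 → a4.
Outer input = (K'⊕opad) ∥ inner = 32 2e 5c 5c 5c 5c 5c ∥ a4.
Outer hash (tag): sum = 50+46+92+92+92+92+92+164 = 720; mod 256 = 208 → d0.

d0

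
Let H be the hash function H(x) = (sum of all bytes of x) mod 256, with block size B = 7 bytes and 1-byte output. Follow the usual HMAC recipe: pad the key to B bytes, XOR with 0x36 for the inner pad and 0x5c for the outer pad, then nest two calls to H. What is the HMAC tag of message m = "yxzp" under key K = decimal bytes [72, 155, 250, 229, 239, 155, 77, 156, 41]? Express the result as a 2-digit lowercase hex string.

b1

Key decimal bytes [72, 155, 250, 229, 239, 155, 77, 156, 41] = 48 9b fa e5 ef 9b 4d 9c 29 is 9 bytes > B = 7, so hash it first: H(key) = 5e, then zero-pad to 7 bytes: K' = 5e 00 00 00 00 00 00.
K' ⊕ ipad = 68 36 36 36 36 36 36.  K' ⊕ opad = 02 5c 5c 5c 5c 5c 5c.
Inner input = (K'⊕ipad) ∥ m = 68 36 36 36 36 36 36 ∥ 79 78 7a 70.
Inner hash: sum = 104+54+54+54+54+54+54+121+120+122+112 = 903; mod 256 = 135 → 87.
Outer input = (K'⊕opad) ∥ inner = 02 5c 5c 5c 5c 5c 5c ∥ 87.
Outer hash (tag): sum = 2+92+92+92+92+92+92+135 = 689; mod 256 = 177 → b1.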